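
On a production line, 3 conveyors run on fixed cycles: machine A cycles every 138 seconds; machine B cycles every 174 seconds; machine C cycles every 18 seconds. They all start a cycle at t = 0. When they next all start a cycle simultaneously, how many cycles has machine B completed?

69 cycles

They are all back at their starting positions together after one LCM of the periods.
138 = 2 × 3 × 23
174 = 2 × 3 × 29
18 = 2 × 3^2
LCM(138, 174, 18) = 2 × 3^2 × 23 × 29 = 12006.
Cycles for period 174: 12006 / 174 = 69.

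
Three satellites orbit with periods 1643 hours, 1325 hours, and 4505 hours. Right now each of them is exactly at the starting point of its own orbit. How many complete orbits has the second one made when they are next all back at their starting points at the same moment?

The first common completion time is the LCM of the periods.
1643 = 31 × 53
1325 = 5^2 × 53
4505 = 5 × 17 × 53
LCM(1643, 1325, 4505) = 5^2 × 17 × 31 × 53 = 698275.
Orbits for period 1325: 698275 / 1325 = 527.

527 orbits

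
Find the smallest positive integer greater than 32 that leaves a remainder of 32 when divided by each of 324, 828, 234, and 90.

N − 32 must be a common multiple of 324, 828, 234, and 90.
324 = 2^2 × 3^4
828 = 2^2 × 3^2 × 23
234 = 2 × 3^2 × 13
90 = 2 × 3^2 × 5
LCM(324, 828, 234, 90) = 2^2 × 3^4 × 5 × 13 × 23 = 484380.
Smallest N > 32 is LCM + 32 = 484380 + 32 = 484412.

484412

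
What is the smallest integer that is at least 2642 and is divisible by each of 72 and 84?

The integer must be a common multiple of 72 and 84, so a multiple of their LCM.
72 = 2^3 × 3^2
84 = 2^2 × 3 × 7
LCM(72, 84) = 2^3 × 3^2 × 7 = 504.
Smallest multiple of 504 that is ≥ 2642: ⌈2642/504⌉ × 504 = 6 × 504 = 3024.

3024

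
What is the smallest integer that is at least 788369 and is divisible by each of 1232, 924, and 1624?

857472

The integer must be a common multiple of 1232, 924, and 1624, so a multiple of their LCM.
1232 = 2^4 × 7 × 11
924 = 2^2 × 3 × 7 × 11
1624 = 2^3 × 7 × 29
LCM(1232, 924, 1624) = 2^4 × 3 × 7 × 11 × 29 = 107184.
Smallest multiple of 107184 that is ≥ 788369: ⌈788369/107184⌉ × 107184 = 8 × 107184 = 857472.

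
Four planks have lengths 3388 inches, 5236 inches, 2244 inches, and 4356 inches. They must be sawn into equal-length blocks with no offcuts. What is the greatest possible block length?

The block length must divide every plank, so the greatest is gcd(3388, 5236, 2244, 4356).
3388 = 2^2 × 7 × 11^2
5236 = 2^2 × 7 × 11 × 17
2244 = 2^2 × 3 × 11 × 17
4356 = 2^2 × 3^2 × 11^2
gcd(3388, 5236, 2244, 4356) = 2^2 × 11 = 44.

44 inches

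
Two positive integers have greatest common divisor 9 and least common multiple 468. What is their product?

For any two positive integers, gcd × lcm = product = 9 × 468 = 4212.

4212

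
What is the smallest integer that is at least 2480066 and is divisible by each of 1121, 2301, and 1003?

2972892

The integer must be a common multiple of 1121, 2301, and 1003, so a multiple of their LCM.
1121 = 19 × 59
2301 = 3 × 13 × 59
1003 = 17 × 59
LCM(1121, 2301, 1003) = 3 × 13 × 17 × 19 × 59 = 743223.
Smallest multiple of 743223 that is ≥ 2480066: ⌈2480066/743223⌉ × 743223 = 4 × 743223 = 2972892.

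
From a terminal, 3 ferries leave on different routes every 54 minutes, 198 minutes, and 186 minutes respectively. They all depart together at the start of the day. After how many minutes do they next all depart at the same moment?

18414 minutes

They coincide at every common multiple of the periods; the first is the LCM.
54 = 2 × 3^3
198 = 2 × 3^2 × 11
186 = 2 × 3 × 31
LCM(54, 198, 186) = 2 × 3^3 × 11 × 31 = 18414.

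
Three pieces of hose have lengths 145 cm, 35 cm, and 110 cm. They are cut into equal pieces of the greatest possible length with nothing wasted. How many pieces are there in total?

Piece length = gcd(145, 35, 110).
145 = 5 × 29
35 = 5 × 7
110 = 2 × 5 × 11
gcd(145, 35, 110) = 5.
Total pieces = 145/5 + 35/5 + 110/5 = 29 + 7 + 22 = 58.

58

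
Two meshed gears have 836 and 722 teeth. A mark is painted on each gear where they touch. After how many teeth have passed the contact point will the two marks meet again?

They coincide at every common multiple of the periods; the first is the LCM.
836 = 2^2 × 11 × 19
722 = 2 × 19^2
LCM(836, 722) = 2^2 × 11 × 19^2 = 15884.

15884 teeth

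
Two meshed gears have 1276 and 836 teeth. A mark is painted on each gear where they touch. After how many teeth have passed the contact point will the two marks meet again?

24244 teeth

The first simultaneous occurrence is after LCM of the individual periods.
1276 = 2^2 × 11 × 29
836 = 2^2 × 11 × 19
LCM(1276, 836) = 2^2 × 11 × 19 × 29 = 24244.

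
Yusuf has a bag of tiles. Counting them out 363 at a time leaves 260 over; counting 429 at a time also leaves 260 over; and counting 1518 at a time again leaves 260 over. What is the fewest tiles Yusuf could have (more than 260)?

217334

N − 260 must be a common multiple of 363, 429, and 1518.
363 = 3 × 11^2
429 = 3 × 11 × 13
1518 = 2 × 3 × 11 × 23
LCM(363, 429, 1518) = 2 × 3 × 11^2 × 13 × 23 = 217074.
Smallest N > 260 is LCM + 260 = 217074 + 260 = 217334.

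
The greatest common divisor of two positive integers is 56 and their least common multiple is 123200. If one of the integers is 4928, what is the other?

For two integers, gcd × lcm = product, so the other is (56 × 123200) / 4928 = 6899200 / 4928 = 1400.

1400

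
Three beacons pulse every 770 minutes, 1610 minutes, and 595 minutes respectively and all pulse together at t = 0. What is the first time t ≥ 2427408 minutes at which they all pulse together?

2709630 minutes

Joint pulses occur at multiples of LCM(770, 1610, 595).
770 = 2 × 5 × 7 × 11
1610 = 2 × 5 × 7 × 23
595 = 5 × 7 × 17
LCM(770, 1610, 595) = 2 × 5 × 7 × 11 × 17 × 23 = 301070.
Smallest multiple of 301070 that is ≥ 2427408: ⌈2427408/301070⌉ × 301070 = 9 × 301070 = 2709630.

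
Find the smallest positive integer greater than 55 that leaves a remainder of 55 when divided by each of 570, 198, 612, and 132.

N − 55 must be a common multiple of 570, 198, 612, and 132.
570 = 2 × 3 × 5 × 19
198 = 2 × 3^2 × 11
612 = 2^2 × 3^2 × 17
132 = 2^2 × 3 × 11
LCM(570, 198, 612, 132) = 2^2 × 3^2 × 5 × 11 × 17 × 19 = 639540.
Smallest N > 55 is LCM + 55 = 639540 + 55 = 639595.

639595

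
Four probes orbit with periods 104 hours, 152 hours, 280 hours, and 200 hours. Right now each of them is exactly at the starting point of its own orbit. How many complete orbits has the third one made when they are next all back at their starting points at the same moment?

1235 orbits

They are all back at their starting positions together after one LCM of the periods.
104 = 2^3 × 13
152 = 2^3 × 19
280 = 2^3 × 5 × 7
200 = 2^3 × 5^2
LCM(104, 152, 280, 200) = 2^3 × 5^2 × 7 × 13 × 19 = 345800.
Orbits for period 280: 345800 / 280 = 1235.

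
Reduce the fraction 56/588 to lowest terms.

2/21

56 = 2^3 × 7
588 = 2^2 × 3 × 7^2
gcd(56, 588) = 2^2 × 7 = 28.
Divide numerator and denominator by 28: 56/588 = 2/21.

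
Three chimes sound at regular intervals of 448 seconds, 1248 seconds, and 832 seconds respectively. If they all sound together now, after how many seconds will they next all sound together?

They coincide at every common multiple of the periods; the first is the LCM.
448 = 2^6 × 7
1248 = 2^5 × 3 × 13
832 = 2^6 × 13
LCM(448, 1248, 832) = 2^6 × 3 × 7 × 13 = 17472.

17472 seconds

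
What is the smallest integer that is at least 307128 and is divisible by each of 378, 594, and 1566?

The integer must be a common multiple of 378, 594, and 1566, so a multiple of their LCM.
378 = 2 × 3^3 × 7
594 = 2 × 3^3 × 11
1566 = 2 × 3^3 × 29
LCM(378, 594, 1566) = 2 × 3^3 × 7 × 11 × 29 = 120582.
Smallest multiple of 120582 that is ≥ 307128: ⌈307128/120582⌉ × 120582 = 3 × 120582 = 361746.

361746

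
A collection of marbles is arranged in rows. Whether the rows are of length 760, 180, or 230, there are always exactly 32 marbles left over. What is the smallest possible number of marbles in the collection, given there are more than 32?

157352

N − 32 must be a common multiple of 760, 180, and 230.
760 = 2^3 × 5 × 19
180 = 2^2 × 3^2 × 5
230 = 2 × 5 × 23
LCM(760, 180, 230) = 2^3 × 3^2 × 5 × 19 × 23 = 157320.
Smallest N > 32 is LCM + 32 = 157320 + 32 = 157352.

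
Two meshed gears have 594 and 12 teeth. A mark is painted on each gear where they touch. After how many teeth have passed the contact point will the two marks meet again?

1188 teeth

We need the least common multiple of the intervals.
594 = 2 × 3^3 × 11
12 = 2^2 × 3
LCM(594, 12) = 2^2 × 3^3 × 11 = 1188.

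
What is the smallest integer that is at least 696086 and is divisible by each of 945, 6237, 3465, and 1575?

The integer must be a common multiple of 945, 6237, 3465, and 1575, so a multiple of their LCM.
945 = 3^3 × 5 × 7
6237 = 3^4 × 7 × 11
3465 = 3^2 × 5 × 7 × 11
1575 = 3^2 × 5^2 × 7
LCM(945, 6237, 3465, 1575) = 3^4 × 5^2 × 7 × 11 = 155925.
Smallest multiple of 155925 that is ≥ 696086: ⌈696086/155925⌉ × 155925 = 5 × 155925 = 779625.

779625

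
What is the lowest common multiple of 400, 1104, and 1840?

400 = 2^4 × 5^2
1104 = 2^4 × 3 × 23
1840 = 2^4 × 5 × 23
LCM(400, 1104, 1840) = 2^4 × 3 × 5^2 × 23 = 27600.

27600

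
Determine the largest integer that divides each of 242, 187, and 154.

11

242 = 2 × 11^2
187 = 11 × 17
154 = 2 × 7 × 11
gcd(242, 187, 154) = 11.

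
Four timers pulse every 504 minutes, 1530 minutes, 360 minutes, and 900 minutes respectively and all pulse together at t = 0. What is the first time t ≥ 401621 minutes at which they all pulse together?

Joint pulses occur at multiples of LCM(504, 1530, 360, 900).
504 = 2^3 × 3^2 × 7
1530 = 2 × 3^2 × 5 × 17
360 = 2^3 × 3^2 × 5
900 = 2^2 × 3^2 × 5^2
LCM(504, 1530, 360, 900) = 2^3 × 3^2 × 5^2 × 7 × 17 = 214200.
Smallest multiple of 214200 that is ≥ 401621: ⌈401621/214200⌉ × 214200 = 2 × 214200 = 428400.

428400 minutes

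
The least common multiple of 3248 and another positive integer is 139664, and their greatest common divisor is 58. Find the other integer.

gcd × lcm = product of the two integers, so the other integer is (58 × 139664) / 3248 = 2494.

2494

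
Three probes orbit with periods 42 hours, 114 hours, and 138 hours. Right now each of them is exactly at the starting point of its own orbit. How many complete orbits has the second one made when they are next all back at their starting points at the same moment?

161 orbits

The first common completion time is the LCM of the periods.
42 = 2 × 3 × 7
114 = 2 × 3 × 19
138 = 2 × 3 × 23
LCM(42, 114, 138) = 2 × 3 × 7 × 19 × 23 = 18354.
Orbits for period 114: 18354 / 114 = 161.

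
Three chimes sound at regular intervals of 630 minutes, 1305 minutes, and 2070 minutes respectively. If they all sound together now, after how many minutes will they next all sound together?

They coincide at every common multiple of the periods; the first is the LCM.
630 = 2 × 3^2 × 5 × 7
1305 = 3^2 × 5 × 29
2070 = 2 × 3^2 × 5 × 23
LCM(630, 1305, 2070) = 2 × 3^2 × 5 × 7 × 23 × 29 = 420210.

420210 minutes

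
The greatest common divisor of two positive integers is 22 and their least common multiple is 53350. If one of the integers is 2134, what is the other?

For two integers, gcd × lcm = product, so the other is (22 × 53350) / 2134 = 1173700 / 2134 = 550.

550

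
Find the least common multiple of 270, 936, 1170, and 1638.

270 = 2 × 3^3 × 5
936 = 2^3 × 3^2 × 13
1170 = 2 × 3^2 × 5 × 13
1638 = 2 × 3^2 × 7 × 13
LCM(270, 936, 1170, 1638) = 2^3 × 3^3 × 5 × 7 × 13 = 98280.

98280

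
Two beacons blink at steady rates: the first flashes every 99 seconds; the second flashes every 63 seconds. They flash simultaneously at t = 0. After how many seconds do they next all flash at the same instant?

They coincide at every common multiple of the periods; the first is the LCM.
99 = 3^2 × 11
63 = 3^2 × 7
LCM(99, 63) = 3^2 × 7 × 11 = 693.

693 seconds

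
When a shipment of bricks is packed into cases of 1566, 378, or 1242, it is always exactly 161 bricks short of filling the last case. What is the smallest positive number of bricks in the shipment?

Being 161 short of a full case of size k means N ≡ −161 (mod k), i.e. N + 161 is a multiple of each size.
1566 = 2 × 3^3 × 29
378 = 2 × 3^3 × 7
1242 = 2 × 3^3 × 23
LCM(1566, 378, 1242) = 2 × 3^3 × 7 × 23 × 29 = 252126.
Smallest positive N is 252126 − 161 = 251965.

251965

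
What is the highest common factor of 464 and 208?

16

464 = 2^4 × 29
208 = 2^4 × 13
gcd(464, 208) = 2^4 = 16.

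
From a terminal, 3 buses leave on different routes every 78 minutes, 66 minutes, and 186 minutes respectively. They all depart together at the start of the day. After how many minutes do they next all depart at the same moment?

The first simultaneous occurrence is after LCM of the individual periods.
78 = 2 × 3 × 13
66 = 2 × 3 × 11
186 = 2 × 3 × 31
LCM(78, 66, 186) = 2 × 3 × 11 × 13 × 31 = 26598.

26598 minutes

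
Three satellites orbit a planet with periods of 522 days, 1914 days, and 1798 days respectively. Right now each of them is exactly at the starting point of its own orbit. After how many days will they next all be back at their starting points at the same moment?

We need the least common multiple of the intervals.
522 = 2 × 3^2 × 29
1914 = 2 × 3 × 11 × 29
1798 = 2 × 29 × 31
LCM(522, 1914, 1798) = 2 × 3^2 × 11 × 29 × 31 = 178002.

178002 days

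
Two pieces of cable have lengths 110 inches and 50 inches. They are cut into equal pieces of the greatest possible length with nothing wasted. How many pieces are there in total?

16

Piece length = gcd(110, 50).
110 = 2 × 5 × 11
50 = 2 × 5^2
gcd(110, 50) = 2 × 5 = 10.
Total pieces = 110/10 + 50/10 = 11 + 5 = 16.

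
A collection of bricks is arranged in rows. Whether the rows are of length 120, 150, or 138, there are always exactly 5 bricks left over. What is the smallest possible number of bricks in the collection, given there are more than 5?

N − 5 must be a common multiple of 120, 150, and 138.
120 = 2^3 × 3 × 5
150 = 2 × 3 × 5^2
138 = 2 × 3 × 23
LCM(120, 150, 138) = 2^3 × 3 × 5^2 × 23 = 13800.
Smallest N > 5 is LCM + 5 = 13800 + 5 = 13805.

13805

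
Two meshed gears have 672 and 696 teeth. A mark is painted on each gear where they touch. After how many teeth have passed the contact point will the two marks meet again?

We need the least common multiple of the intervals.
672 = 2^5 × 3 × 7
696 = 2^3 × 3 × 29
LCM(672, 696) = 2^5 × 3 × 7 × 29 = 19488.

19488 teeth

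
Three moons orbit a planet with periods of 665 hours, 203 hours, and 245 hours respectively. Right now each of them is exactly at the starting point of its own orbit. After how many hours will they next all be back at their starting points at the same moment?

The first simultaneous occurrence is after LCM of the individual periods.
665 = 5 × 7 × 19
203 = 7 × 29
245 = 5 × 7^2
LCM(665, 203, 245) = 5 × 7^2 × 19 × 29 = 134995.

134995 hours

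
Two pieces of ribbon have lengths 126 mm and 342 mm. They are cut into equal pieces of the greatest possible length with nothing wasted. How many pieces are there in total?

26

Piece length = gcd(126, 342).
126 = 2 × 3^2 × 7
342 = 2 × 3^2 × 19
gcd(126, 342) = 2 × 3^2 = 18.
Total pieces = 126/18 + 342/18 = 7 + 19 = 26.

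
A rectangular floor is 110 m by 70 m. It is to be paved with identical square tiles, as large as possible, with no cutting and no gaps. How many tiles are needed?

77

Tile side = gcd(110, 70).
110 = 2 × 5 × 11
70 = 2 × 5 × 7
gcd(110, 70) = 2 × 5 = 10.
Tiles: (110/10) × (70/10) = 11 × 7 = 77.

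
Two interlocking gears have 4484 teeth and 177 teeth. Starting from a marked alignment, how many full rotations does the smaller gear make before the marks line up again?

They are all back at their starting positions together after one LCM of the periods.
4484 = 2^2 × 19 × 59
177 = 3 × 59
LCM(4484, 177) = 2^2 × 3 × 19 × 59 = 13452.
Rotations for period 177: 13452 / 177 = 76.

76 rotations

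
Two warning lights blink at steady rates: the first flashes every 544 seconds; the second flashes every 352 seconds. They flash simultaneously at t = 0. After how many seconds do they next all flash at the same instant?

They coincide at every common multiple of the periods; the first is the LCM.
544 = 2^5 × 17
352 = 2^5 × 11
LCM(544, 352) = 2^5 × 11 × 17 = 5984.

5984 seconds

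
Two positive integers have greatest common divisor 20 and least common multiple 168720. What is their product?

For any two positive integers, gcd × lcm = product = 20 × 168720 = 3374400.

3374400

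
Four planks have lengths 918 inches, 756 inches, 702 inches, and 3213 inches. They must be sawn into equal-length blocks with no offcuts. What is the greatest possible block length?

27 inches

This is the greatest common divisor of 918, 756, 702, and 3213.
918 = 2 × 3^3 × 17
756 = 2^2 × 3^3 × 7
702 = 2 × 3^3 × 13
3213 = 3^3 × 7 × 17
gcd(918, 756, 702, 3213) = 3^3 = 27.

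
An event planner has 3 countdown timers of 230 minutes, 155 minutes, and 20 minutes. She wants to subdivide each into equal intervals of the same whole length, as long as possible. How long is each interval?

5 minutes

The interval must divide each timer length; the longest such is the gcd.
230 = 2 × 5 × 23
155 = 5 × 31
20 = 2^2 × 5
gcd(230, 155, 20) = 5.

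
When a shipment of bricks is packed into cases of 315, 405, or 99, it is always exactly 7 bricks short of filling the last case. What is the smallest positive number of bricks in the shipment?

Being 7 short of a full case of size k means N ≡ −7 (mod k), i.e. N + 7 is a multiple of each size.
315 = 3^2 × 5 × 7
405 = 3^4 × 5
99 = 3^2 × 11
LCM(315, 405, 99) = 3^4 × 5 × 7 × 11 = 31185.
Smallest positive N is 31185 − 7 = 31178.

31178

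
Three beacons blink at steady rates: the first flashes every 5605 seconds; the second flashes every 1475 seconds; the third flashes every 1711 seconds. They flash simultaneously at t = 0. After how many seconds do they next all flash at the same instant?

812725 seconds

The first simultaneous occurrence is after LCM of the individual periods.
5605 = 5 × 19 × 59
1475 = 5^2 × 59
1711 = 29 × 59
LCM(5605, 1475, 1711) = 5^2 × 19 × 29 × 59 = 812725.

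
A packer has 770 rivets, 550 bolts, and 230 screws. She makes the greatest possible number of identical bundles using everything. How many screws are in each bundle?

Number of bundles = gcd(770, 550, 230).
770 = 2 × 5 × 7 × 11
550 = 2 × 5^2 × 11
230 = 2 × 5 × 23
gcd(770, 550, 230) = 2 × 5 = 10.
screws per bundle = 230 / 10 = 23.

23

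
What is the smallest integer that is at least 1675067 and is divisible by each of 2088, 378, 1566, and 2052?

2499336

The integer must be a common multiple of 2088, 378, 1566, and 2052, so a multiple of their LCM.
2088 = 2^3 × 3^2 × 29
378 = 2 × 3^3 × 7
1566 = 2 × 3^3 × 29
2052 = 2^2 × 3^3 × 19
LCM(2088, 378, 1566, 2052) = 2^3 × 3^3 × 7 × 19 × 29 = 833112.
Smallest multiple of 833112 that is ≥ 1675067: ⌈1675067/833112⌉ × 833112 = 3 × 833112 = 2499336.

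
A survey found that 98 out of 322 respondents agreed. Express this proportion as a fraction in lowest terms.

98 = 2 × 7^2
322 = 2 × 7 × 23
gcd(98, 322) = 2 × 7 = 14.
Divide numerator and denominator by 14: 98/322 = 7/23.

7/23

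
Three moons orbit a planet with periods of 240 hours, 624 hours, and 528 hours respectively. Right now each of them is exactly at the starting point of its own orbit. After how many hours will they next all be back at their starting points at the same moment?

We need the least common multiple of the intervals.
240 = 2^4 × 3 × 5
624 = 2^4 × 3 × 13
528 = 2^4 × 3 × 11
LCM(240, 624, 528) = 2^4 × 3 × 5 × 11 × 13 = 34320.

34320 hours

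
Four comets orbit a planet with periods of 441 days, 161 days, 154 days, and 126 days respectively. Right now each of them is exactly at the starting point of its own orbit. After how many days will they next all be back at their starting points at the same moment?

223146 days

The first simultaneous occurrence is after LCM of the individual periods.
441 = 3^2 × 7^2
161 = 7 × 23
154 = 2 × 7 × 11
126 = 2 × 3^2 × 7
LCM(441, 161, 154, 126) = 2 × 3^2 × 7^2 × 11 × 23 = 223146.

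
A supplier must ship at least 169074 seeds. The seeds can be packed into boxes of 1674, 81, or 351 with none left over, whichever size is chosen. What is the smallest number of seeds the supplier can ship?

195858

The number of seeds must be a common multiple of 1674, 81, and 351, so a multiple of their LCM.
1674 = 2 × 3^3 × 31
81 = 3^4
351 = 3^3 × 13
LCM(1674, 81, 351) = 2 × 3^4 × 13 × 31 = 65286.
Smallest multiple of 65286 that is ≥ 169074: ⌈169074/65286⌉ × 65286 = 3 × 65286 = 195858.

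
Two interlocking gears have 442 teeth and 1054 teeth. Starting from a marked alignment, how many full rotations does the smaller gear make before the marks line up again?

All finish a whole number of cycles simultaneously at t = LCM of the periods.
442 = 2 × 13 × 17
1054 = 2 × 17 × 31
LCM(442, 1054) = 2 × 13 × 17 × 31 = 13702.
Rotations for period 442: 13702 / 442 = 31.

31 rotations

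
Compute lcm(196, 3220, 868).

196 = 2^2 × 7^2
3220 = 2^2 × 5 × 7 × 23
868 = 2^2 × 7 × 31
LCM(196, 3220, 868) = 2^2 × 5 × 7^2 × 23 × 31 = 698740.

698740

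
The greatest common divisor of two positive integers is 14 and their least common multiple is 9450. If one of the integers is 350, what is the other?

378

For two integers, gcd × lcm = product, so the other is (14 × 9450) / 350 = 132300 / 350 = 378.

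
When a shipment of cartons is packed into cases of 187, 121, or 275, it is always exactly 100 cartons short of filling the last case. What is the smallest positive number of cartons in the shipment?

Being 100 short of a full case of size k means N ≡ −100 (mod k), i.e. N + 100 is a multiple of each size.
187 = 11 × 17
121 = 11^2
275 = 5^2 × 11
LCM(187, 121, 275) = 5^2 × 11^2 × 17 = 51425.
Smallest positive N is 51425 − 100 = 51325.

51325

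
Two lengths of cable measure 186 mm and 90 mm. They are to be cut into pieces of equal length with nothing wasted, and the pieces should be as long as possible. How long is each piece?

6 mm

By the Euclidean algorithm:
186 = 2 × 90 + 6
90 = 15 × 6 + 0
gcd(186, 90) = 6.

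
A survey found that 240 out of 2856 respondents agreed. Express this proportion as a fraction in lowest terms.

10/119

240 = 2^4 × 3 × 5
2856 = 2^3 × 3 × 7 × 17
gcd(240, 2856) = 2^3 × 3 = 24.
Divide numerator and denominator by 24: 240/2856 = 10/119.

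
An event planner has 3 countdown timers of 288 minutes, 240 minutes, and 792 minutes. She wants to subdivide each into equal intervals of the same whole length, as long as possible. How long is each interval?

The interval must divide each timer length; the longest such is the gcd.
288 = 2^5 × 3^2
240 = 2^4 × 3 × 5
792 = 2^3 × 3^2 × 11
gcd(288, 240, 792) = 2^3 × 3 = 24.

24 minutes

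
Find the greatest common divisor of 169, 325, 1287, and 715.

169 = 13^2
325 = 5^2 × 13
1287 = 3^2 × 11 × 13
715 = 5 × 11 × 13
gcd(169, 325, 1287, 715) = 13.

13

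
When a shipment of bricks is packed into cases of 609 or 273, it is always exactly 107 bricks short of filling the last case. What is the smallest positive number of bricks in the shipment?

Being 107 short of a full case of size k means N ≡ −107 (mod k), i.e. N + 107 is a multiple of each size.
609 = 3 × 7 × 29
273 = 3 × 7 × 13
LCM(609, 273) = 3 × 7 × 13 × 29 = 7917.
Smallest positive N is 7917 − 107 = 7810.

7810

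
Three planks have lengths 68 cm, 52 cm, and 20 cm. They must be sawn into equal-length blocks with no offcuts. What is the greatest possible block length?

4 cm

The block length must divide every plank, so the greatest is gcd(68, 52, 20).
68 = 2^2 × 17
52 = 2^2 × 13
20 = 2^2 × 5
gcd(68, 52, 20) = 2^2 = 4.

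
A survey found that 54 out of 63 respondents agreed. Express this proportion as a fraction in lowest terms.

54 = 2 × 3^3
63 = 3^2 × 7
gcd(54, 63) = 3^2 = 9.
Divide numerator and denominator by 9: 54/63 = 6/7.

6/7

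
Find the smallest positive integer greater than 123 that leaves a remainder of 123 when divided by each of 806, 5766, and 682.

824661

N − 123 must be a common multiple of 806, 5766, and 682.
806 = 2 × 13 × 31
5766 = 2 × 3 × 31^2
682 = 2 × 11 × 31
LCM(806, 5766, 682) = 2 × 3 × 11 × 13 × 31^2 = 824538.
Smallest N > 123 is LCM + 123 = 824538 + 123 = 824661.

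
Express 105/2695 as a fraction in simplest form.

3/77

105 = 3 × 5 × 7
2695 = 5 × 7^2 × 11
gcd(105, 2695) = 5 × 7 = 35.
Divide numerator and denominator by 35: 105/2695 = 3/77.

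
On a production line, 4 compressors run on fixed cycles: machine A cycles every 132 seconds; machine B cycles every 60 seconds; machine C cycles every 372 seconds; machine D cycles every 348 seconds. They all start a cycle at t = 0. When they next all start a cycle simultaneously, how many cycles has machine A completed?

4495 cycles

All finish a whole number of cycles simultaneously at t = LCM of the periods.
132 = 2^2 × 3 × 11
60 = 2^2 × 3 × 5
372 = 2^2 × 3 × 31
348 = 2^2 × 3 × 29
LCM(132, 60, 372, 348) = 2^2 × 3 × 5 × 11 × 29 × 31 = 593340.
Cycles for period 132: 593340 / 132 = 4495.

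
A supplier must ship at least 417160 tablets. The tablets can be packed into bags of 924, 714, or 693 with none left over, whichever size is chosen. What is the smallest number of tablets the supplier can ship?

424116

The number of tablets must be a common multiple of 924, 714, and 693, so a multiple of their LCM.
924 = 2^2 × 3 × 7 × 11
714 = 2 × 3 × 7 × 17
693 = 3^2 × 7 × 11
LCM(924, 714, 693) = 2^2 × 3^2 × 7 × 11 × 17 = 47124.
Smallest multiple of 47124 that is ≥ 417160: ⌈417160/47124⌉ × 47124 = 9 × 47124 = 424116.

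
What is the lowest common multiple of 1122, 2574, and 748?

87516

1122 = 2 × 3 × 11 × 17
2574 = 2 × 3^2 × 11 × 13
748 = 2^2 × 11 × 17
LCM(1122, 2574, 748) = 2^2 × 3^2 × 11 × 13 × 17 = 87516.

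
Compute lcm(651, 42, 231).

651 = 3 × 7 × 31
42 = 2 × 3 × 7
231 = 3 × 7 × 11
LCM(651, 42, 231) = 2 × 3 × 7 × 11 × 31 = 14322.

14322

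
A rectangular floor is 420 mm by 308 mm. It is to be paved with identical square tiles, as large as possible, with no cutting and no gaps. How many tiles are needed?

Tile side = gcd(420, 308).
420 = 2^2 × 3 × 5 × 7
308 = 2^2 × 7 × 11
gcd(420, 308) = 2^2 × 7 = 28.
Tiles: (420/28) × (308/28) = 15 × 11 = 165.

165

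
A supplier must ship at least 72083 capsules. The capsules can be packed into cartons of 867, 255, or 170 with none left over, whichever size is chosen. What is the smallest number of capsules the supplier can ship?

78030

The number of capsules must be a common multiple of 867, 255, and 170, so a multiple of their LCM.
867 = 3 × 17^2
255 = 3 × 5 × 17
170 = 2 × 5 × 17
LCM(867, 255, 170) = 2 × 3 × 5 × 17^2 = 8670.
Smallest multiple of 8670 that is ≥ 72083: ⌈72083/8670⌉ × 8670 = 9 × 8670 = 78030.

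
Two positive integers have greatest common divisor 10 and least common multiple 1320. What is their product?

13200

For any two positive integers, gcd × lcm = product = 10 × 1320 = 13200.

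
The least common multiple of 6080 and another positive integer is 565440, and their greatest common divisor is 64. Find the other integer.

gcd × lcm = product of the two integers, so the other integer is (64 × 565440) / 6080 = 5952.

5952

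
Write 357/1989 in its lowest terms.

7/39

357 = 3 × 7 × 17
1989 = 3^2 × 13 × 17
gcd(357, 1989) = 3 × 17 = 51.
Divide numerator and denominator by 51: 357/1989 = 7/39.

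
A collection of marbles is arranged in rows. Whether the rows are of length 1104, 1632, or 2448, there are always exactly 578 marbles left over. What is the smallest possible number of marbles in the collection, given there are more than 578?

113186

N − 578 must be a common multiple of 1104, 1632, and 2448.
1104 = 2^4 × 3 × 23
1632 = 2^5 × 3 × 17
2448 = 2^4 × 3^2 × 17
LCM(1104, 1632, 2448) = 2^5 × 3^2 × 17 × 23 = 112608.
Smallest N > 578 is LCM + 578 = 112608 + 578 = 113186.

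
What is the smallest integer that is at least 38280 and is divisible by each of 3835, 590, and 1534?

The integer must be a common multiple of 3835, 590, and 1534, so a multiple of their LCM.
3835 = 5 × 13 × 59
590 = 2 × 5 × 59
1534 = 2 × 13 × 59
LCM(3835, 590, 1534) = 2 × 5 × 13 × 59 = 7670.
Smallest multiple of 7670 that is ≥ 38280: ⌈38280/7670⌉ × 7670 = 5 × 7670 = 38350.

38350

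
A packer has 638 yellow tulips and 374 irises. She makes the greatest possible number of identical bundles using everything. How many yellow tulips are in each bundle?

29

Number of bundles = gcd(638, 374).
638 = 2 × 11 × 29
374 = 2 × 11 × 17
gcd(638, 374) = 2 × 11 = 22.
yellow tulips per bundle = 638 / 22 = 29.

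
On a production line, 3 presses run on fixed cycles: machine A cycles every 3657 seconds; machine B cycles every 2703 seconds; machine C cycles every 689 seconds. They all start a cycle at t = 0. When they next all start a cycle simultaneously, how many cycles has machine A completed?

All finish a whole number of cycles simultaneously at t = LCM of the periods.
3657 = 3 × 23 × 53
2703 = 3 × 17 × 53
689 = 13 × 53
LCM(3657, 2703, 689) = 3 × 13 × 17 × 23 × 53 = 808197.
Cycles for period 3657: 808197 / 3657 = 221.

221 cycles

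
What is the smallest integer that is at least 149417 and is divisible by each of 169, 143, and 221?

158015

The integer must be a common multiple of 169, 143, and 221, so a multiple of their LCM.
169 = 13^2
143 = 11 × 13
221 = 13 × 17
LCM(169, 143, 221) = 11 × 13^2 × 17 = 31603.
Smallest multiple of 31603 that is ≥ 149417: ⌈149417/31603⌉ × 31603 = 5 × 31603 = 158015.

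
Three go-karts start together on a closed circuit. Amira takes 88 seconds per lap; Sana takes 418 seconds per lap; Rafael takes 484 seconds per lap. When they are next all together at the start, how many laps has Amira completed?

The first common completion time is the LCM of the periods.
88 = 2^3 × 11
418 = 2 × 11 × 19
484 = 2^2 × 11^2
LCM(88, 418, 484) = 2^3 × 11^2 × 19 = 18392.
Laps for period 88: 18392 / 88 = 209.

209 laps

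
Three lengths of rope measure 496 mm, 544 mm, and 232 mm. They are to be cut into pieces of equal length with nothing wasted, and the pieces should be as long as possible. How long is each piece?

8 mm

Each piece length must divide every original length, so the longest possible is gcd(496, 544, 232).
496 = 2^4 × 31
544 = 2^5 × 17
232 = 2^3 × 29
gcd(496, 544, 232) = 2^3 = 8.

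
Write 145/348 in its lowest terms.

5/12

145 = 5 × 29
348 = 2^2 × 3 × 29
gcd(145, 348) = 29.
Divide numerator and denominator by 29: 145/348 = 5/12.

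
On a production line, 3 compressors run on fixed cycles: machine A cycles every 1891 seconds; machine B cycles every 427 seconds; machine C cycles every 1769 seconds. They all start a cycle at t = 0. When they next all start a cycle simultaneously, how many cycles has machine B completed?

The first common completion time is the LCM of the periods.
1891 = 31 × 61
427 = 7 × 61
1769 = 29 × 61
LCM(1891, 427, 1769) = 7 × 29 × 31 × 61 = 383873.
Cycles for period 427: 383873 / 427 = 899.

899 cycles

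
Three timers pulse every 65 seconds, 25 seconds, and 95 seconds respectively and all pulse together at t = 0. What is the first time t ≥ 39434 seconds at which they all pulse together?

43225 seconds

Joint pulses occur at multiples of LCM(65, 25, 95).
65 = 5 × 13
25 = 5^2
95 = 5 × 19
LCM(65, 25, 95) = 5^2 × 13 × 19 = 6175.
Smallest multiple of 6175 that is ≥ 39434: ⌈39434/6175⌉ × 6175 = 7 × 6175 = 43225.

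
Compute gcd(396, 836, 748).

44

396 = 2^2 × 3^2 × 11
836 = 2^2 × 11 × 19
748 = 2^2 × 11 × 17
gcd(396, 836, 748) = 2^2 × 11 = 44.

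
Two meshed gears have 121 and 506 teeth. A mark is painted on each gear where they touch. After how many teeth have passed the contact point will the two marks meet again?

5566 teeth

The first simultaneous occurrence is after LCM of the individual periods.
121 = 11^2
506 = 2 × 11 × 23
LCM(121, 506) = 2 × 11^2 × 23 = 5566.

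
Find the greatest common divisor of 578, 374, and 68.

578 = 2 × 17^2
374 = 2 × 11 × 17
68 = 2^2 × 17
gcd(578, 374, 68) = 2 × 17 = 34.

34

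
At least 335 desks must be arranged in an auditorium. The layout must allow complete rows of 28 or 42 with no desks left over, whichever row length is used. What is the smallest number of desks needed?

336

The number of desks must be a common multiple of 28 and 42, so a multiple of their LCM.
28 = 2^2 × 7
42 = 2 × 3 × 7
LCM(28, 42) = 2^2 × 3 × 7 = 84.
Smallest multiple of 84 that is ≥ 335: ⌈335/84⌉ × 84 = 4 × 84 = 336.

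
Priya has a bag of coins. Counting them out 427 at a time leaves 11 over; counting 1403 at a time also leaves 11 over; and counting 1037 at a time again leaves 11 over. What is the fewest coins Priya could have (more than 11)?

166968

N − 11 must be a common multiple of 427, 1403, and 1037.
427 = 7 × 61
1403 = 23 × 61
1037 = 17 × 61
LCM(427, 1403, 1037) = 7 × 17 × 23 × 61 = 166957.
Smallest N > 11 is LCM + 11 = 166957 + 11 = 166968.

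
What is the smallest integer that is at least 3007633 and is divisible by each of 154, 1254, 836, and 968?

The integer must be a common multiple of 154, 1254, 836, and 968, so a multiple of their LCM.
154 = 2 × 7 × 11
1254 = 2 × 3 × 11 × 19
836 = 2^2 × 11 × 19
968 = 2^3 × 11^2
LCM(154, 1254, 836, 968) = 2^3 × 3 × 7 × 11^2 × 19 = 386232.
Smallest multiple of 386232 that is ≥ 3007633: ⌈3007633/386232⌉ × 386232 = 8 × 386232 = 3089856.

3089856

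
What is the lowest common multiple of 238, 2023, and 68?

8092

238 = 2 × 7 × 17
2023 = 7 × 17^2
68 = 2^2 × 17
LCM(238, 2023, 68) = 2^2 × 7 × 17^2 = 8092.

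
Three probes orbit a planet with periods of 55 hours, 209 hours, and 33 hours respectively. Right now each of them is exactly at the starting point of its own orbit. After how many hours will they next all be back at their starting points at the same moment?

They coincide at every common multiple of the periods; the first is the LCM.
55 = 5 × 11
209 = 11 × 19
33 = 3 × 11
LCM(55, 209, 33) = 3 × 5 × 11 × 19 = 3135.

3135 hours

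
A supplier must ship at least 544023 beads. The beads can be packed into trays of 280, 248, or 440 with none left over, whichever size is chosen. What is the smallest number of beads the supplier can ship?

The number of beads must be a common multiple of 280, 248, and 440, so a multiple of their LCM.
280 = 2^3 × 5 × 7
248 = 2^3 × 31
440 = 2^3 × 5 × 11
LCM(280, 248, 440) = 2^3 × 5 × 7 × 11 × 31 = 95480.
Smallest multiple of 95480 that is ≥ 544023: ⌈544023/95480⌉ × 95480 = 6 × 95480 = 572880.

572880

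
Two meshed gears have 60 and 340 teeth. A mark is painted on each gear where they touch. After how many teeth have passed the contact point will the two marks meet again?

1020 teeth

We need the least common multiple of the intervals.
60 = 2^2 × 3 × 5
340 = 2^2 × 5 × 17
LCM(60, 340) = 2^2 × 3 × 5 × 17 = 1020.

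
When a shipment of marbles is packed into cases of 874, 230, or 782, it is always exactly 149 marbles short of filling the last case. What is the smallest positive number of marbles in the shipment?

Being 149 short of a full case of size k means N ≡ −149 (mod k), i.e. N + 149 is a multiple of each size.
874 = 2 × 19 × 23
230 = 2 × 5 × 23
782 = 2 × 17 × 23
LCM(874, 230, 782) = 2 × 5 × 17 × 19 × 23 = 74290.
Smallest positive N is 74290 − 149 = 74141.

74141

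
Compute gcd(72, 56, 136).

72 = 2^3 × 3^2
56 = 2^3 × 7
136 = 2^3 × 17
gcd(72, 56, 136) = 2^3 = 8.

8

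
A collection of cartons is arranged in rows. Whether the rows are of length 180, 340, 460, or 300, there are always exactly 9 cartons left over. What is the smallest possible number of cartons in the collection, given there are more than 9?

351909

N − 9 must be a common multiple of 180, 340, 460, and 300.
180 = 2^2 × 3^2 × 5
340 = 2^2 × 5 × 17
460 = 2^2 × 5 × 23
300 = 2^2 × 3 × 5^2
LCM(180, 340, 460, 300) = 2^2 × 3^2 × 5^2 × 17 × 23 = 351900.
Smallest N > 9 is LCM + 9 = 351900 + 9 = 351909.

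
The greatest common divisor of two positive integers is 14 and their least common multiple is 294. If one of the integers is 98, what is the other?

For two integers, gcd × lcm = product, so the other is (14 × 294) / 98 = 4116 / 98 = 42.

42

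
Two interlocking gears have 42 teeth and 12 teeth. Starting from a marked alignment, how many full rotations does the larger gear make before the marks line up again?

They are all back at their starting positions together after one LCM of the periods.
42 = 2 × 3 × 7
12 = 2^2 × 3
LCM(42, 12) = 2^2 × 3 × 7 = 84.
Rotations for period 42: 84 / 42 = 2.

2 rotations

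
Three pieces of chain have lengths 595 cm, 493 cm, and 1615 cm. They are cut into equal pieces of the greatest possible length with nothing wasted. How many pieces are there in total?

159

Piece length = gcd(595, 493, 1615).
595 = 5 × 7 × 17
493 = 17 × 29
1615 = 5 × 17 × 19
gcd(595, 493, 1615) = 17.
Total pieces = 595/17 + 493/17 + 1615/17 = 35 + 29 + 95 = 159.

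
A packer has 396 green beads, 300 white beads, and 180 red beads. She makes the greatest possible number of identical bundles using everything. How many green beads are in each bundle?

Number of bundles = gcd(396, 300, 180).
396 = 2^2 × 3^2 × 11
300 = 2^2 × 3 × 5^2
180 = 2^2 × 3^2 × 5
gcd(396, 300, 180) = 2^2 × 3 = 12.
green beads per bundle = 396 / 12 = 33.

33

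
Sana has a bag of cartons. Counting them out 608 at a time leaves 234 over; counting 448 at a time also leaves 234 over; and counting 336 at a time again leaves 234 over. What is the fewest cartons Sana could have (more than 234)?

25770

N − 234 must be a common multiple of 608, 448, and 336.
608 = 2^5 × 19
448 = 2^6 × 7
336 = 2^4 × 3 × 7
LCM(608, 448, 336) = 2^6 × 3 × 7 × 19 = 25536.
Smallest N > 234 is LCM + 234 = 25536 + 234 = 25770.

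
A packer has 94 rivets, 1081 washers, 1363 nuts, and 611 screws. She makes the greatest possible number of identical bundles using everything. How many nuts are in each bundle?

29

Number of bundles = gcd(94, 1081, 1363, 611).
94 = 2 × 47
1081 = 23 × 47
1363 = 29 × 47
611 = 13 × 47
gcd(94, 1081, 1363, 611) = 47.
nuts per bundle = 1363 / 47 = 29.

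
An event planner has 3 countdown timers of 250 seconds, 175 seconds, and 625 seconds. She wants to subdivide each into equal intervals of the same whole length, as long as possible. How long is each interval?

25 seconds

The interval must divide each timer length; the longest such is the gcd.
250 = 2 × 5^3
175 = 5^2 × 7
625 = 5^4
gcd(250, 175, 625) = 5^2 = 25.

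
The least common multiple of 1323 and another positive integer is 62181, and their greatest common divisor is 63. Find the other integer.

gcd × lcm = product of the two integers, so the other integer is (63 × 62181) / 1323 = 2961.

2961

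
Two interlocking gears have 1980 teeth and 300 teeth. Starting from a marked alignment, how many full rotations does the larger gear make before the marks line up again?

They are all back at their starting positions together after one LCM of the periods.
1980 = 2^2 × 3^2 × 5 × 11
300 = 2^2 × 3 × 5^2
LCM(1980, 300) = 2^2 × 3^2 × 5^2 × 11 = 9900.
Rotations for period 1980: 9900 / 1980 = 5.

5 rotations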